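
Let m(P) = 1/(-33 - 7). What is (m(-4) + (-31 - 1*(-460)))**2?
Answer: 294431281/1600 ≈ 1.8402e+5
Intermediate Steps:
m(P) = -1/40 (m(P) = 1/(-40) = -1/40)
(m(-4) + (-31 - 1*(-460)))**2 = (-1/40 + (-31 - 1*(-460)))**2 = (-1/40 + (-31 + 460))**2 = (-1/40 + 429)**2 = (17159/40)**2 = 294431281/1600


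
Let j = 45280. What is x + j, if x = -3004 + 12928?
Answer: 55204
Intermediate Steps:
x = 9924
x + j = 9924 + 45280 = 55204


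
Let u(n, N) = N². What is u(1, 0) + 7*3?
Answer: 21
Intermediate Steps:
u(1, 0) + 7*3 = 0² + 7*3 = 0 + 21 = 21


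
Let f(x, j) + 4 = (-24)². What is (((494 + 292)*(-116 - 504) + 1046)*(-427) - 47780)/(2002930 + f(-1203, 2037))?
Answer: 103795609/1001751 ≈ 103.61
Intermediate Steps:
f(x, j) = 572 (f(x, j) = -4 + (-24)² = -4 + 576 = 572)
(((494 + 292)*(-116 - 504) + 1046)*(-427) - 47780)/(2002930 + f(-1203, 2037)) = (((494 + 292)*(-116 - 504) + 1046)*(-427) - 47780)/(2002930 + 572) = ((786*(-620) + 1046)*(-427) - 47780)/2003502 = ((-487320 + 1046)*(-427) - 47780)*(1/2003502) = (-486274*(-427) - 47780)*(1/2003502) = (207638998 - 47780)*(1/2003502) = 207591218*(1/2003502) = 103795609/1001751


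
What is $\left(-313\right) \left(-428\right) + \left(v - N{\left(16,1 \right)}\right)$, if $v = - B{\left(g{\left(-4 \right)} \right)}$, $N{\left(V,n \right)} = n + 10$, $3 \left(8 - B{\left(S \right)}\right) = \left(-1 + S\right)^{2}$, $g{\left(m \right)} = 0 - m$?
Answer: $133948$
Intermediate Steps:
$g{\left(m \right)} = - m$
$B{\left(S \right)} = 8 - \frac{\left(-1 + S\right)^{2}}{3}$
$N{\left(V,n \right)} = 10 + n$
$v = -5$ ($v = - (8 - \frac{\left(-1 - -4\right)^{2}}{3}) = - (8 - \frac{\left(-1 + 4\right)^{2}}{3}) = - (8 - \frac{3^{2}}{3}) = - (8 - 3) = \left(-1\right) 5 = -5$)
$\left(-313\right) \left(-428\right) + \left(v - N{\left(16,1 \right)}\right) = \left(-313\right) \left(-428\right) - 16 = 133964 - 16 = 133948$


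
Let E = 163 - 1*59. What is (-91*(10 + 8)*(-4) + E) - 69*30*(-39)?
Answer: 87386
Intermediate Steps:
E = 104 (E = 163 - 59 = 104)
(-91*(10 + 8)*(-4) + E) - 69*30*(-39) = (-91*(10 + 8)*(-4) + 104) - 69*30*(-39) = (-1638*(-4) + 104) - 2070*(-39) = (-91*(-72) + 104) + 80730 = (6552 + 104) + 80730 = 6656 + 80730 = 87386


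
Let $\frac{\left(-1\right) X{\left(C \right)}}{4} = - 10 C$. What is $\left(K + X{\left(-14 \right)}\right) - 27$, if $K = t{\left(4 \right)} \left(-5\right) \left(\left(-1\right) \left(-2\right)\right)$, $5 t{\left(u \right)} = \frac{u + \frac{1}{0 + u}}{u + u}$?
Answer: $- \frac{9409}{16} \approx -588.06$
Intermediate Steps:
$X{\left(C \right)} = 40 C$ ($X{\left(C \right)} = - 4 \left(- 10 C\right) = 40 C$)
$t{\left(u \right)} = \frac{u + \frac{1}{u}}{10 u}$ ($t{\left(u \right)} = \frac{\left(u + \frac{1}{0 + u}\right) \frac{1}{u + u}}{5} = \frac{\left(u + \frac{1}{u}\right) \frac{1}{2 u}}{5} = \frac{\frac{1}{2} \frac{1}{u} \left(u + \frac{1}{u}\right)}{5} = \frac{u + \frac{1}{u}}{10 u}$)
$K = - \frac{17}{16}$ ($K = \frac{1 + 4^{2}}{10 \cdot 16} \left(-5\right) \left(\left(-1\right) \left(-2\right)\right) = \frac{1}{10} \cdot \frac{1}{16} \left(1 + 16\right) \left(-5\right) 2 = \frac{1}{10} \cdot \frac{1}{16} \cdot 17 \left(-5\right) 2 = \frac{17}{160} \left(-5\right) 2 = \left(- \frac{17}{32}\right) 2 = - \frac{17}{16} \approx -1.0625$)
$\left(K + X{\left(-14 \right)}\right) - 27 = \left(- \frac{17}{16} + 40 \left(-14\right)\right) - 27 = \left(- \frac{17}{16} - 560\right) - 27 = - \frac{8977}{16} - 27 = - \frac{9409}{16}$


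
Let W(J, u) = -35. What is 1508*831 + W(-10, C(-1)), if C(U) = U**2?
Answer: 1253113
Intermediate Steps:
1508*831 + W(-10, C(-1)) = 1508*831 - 35 = 1253148 - 35 = 1253113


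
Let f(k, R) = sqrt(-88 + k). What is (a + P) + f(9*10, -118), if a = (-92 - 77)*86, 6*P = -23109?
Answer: -36771/2 + sqrt(2) ≈ -18384.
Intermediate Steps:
P = -7703/2 (P = (1/6)*(-23109) = -7703/2 ≈ -3851.5)
a = -14534 (a = -169*86 = -14534)
(a + P) + f(9*10, -118) = (-14534 - 7703/2) + sqrt(-88 + 9*10) = -36771/2 + sqrt(-88 + 90) = -36771/2 + sqrt(2)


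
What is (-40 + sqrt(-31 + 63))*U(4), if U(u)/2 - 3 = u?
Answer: -560 + 56*sqrt(2) ≈ -480.80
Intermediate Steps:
U(u) = 6 + 2*u
(-40 + sqrt(-31 + 63))*U(4) = (-40 + sqrt(-31 + 63))*(6 + 2*4) = (-40 + sqrt(32))*(6 + 8) = (-40 + 4*sqrt(2))*14 = -560 + 56*sqrt(2)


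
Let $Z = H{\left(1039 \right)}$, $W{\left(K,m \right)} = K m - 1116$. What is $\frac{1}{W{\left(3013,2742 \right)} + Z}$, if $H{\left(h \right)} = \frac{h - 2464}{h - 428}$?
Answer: $\frac{611}{5047182405} \approx 1.2106 \cdot 10^{-7}$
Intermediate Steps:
$W{\left(K,m \right)} = -1116 + K m$
$H{\left(h \right)} = \frac{-2464 + h}{-428 + h}$
$Z = - \frac{1425}{611}$ ($Z = \frac{-2464 + 1039}{-428 + 1039} = \frac{1}{611} \left(-1425\right) = - \frac{1425}{611} \approx -2.3322$)
$\frac{1}{W{\left(3013,2742 \right)} + Z} = \frac{1}{\left(-1116 + 3013 \cdot 2742\right) - \frac{1425}{611}} = \frac{1}{\left(-1116 + 8261646\right) - \frac{1425}{611}} = \frac{1}{8260530 - \frac{1425}{611}} = \frac{1}{\frac{5047182405}{611}} = \frac{611}{5047182405}$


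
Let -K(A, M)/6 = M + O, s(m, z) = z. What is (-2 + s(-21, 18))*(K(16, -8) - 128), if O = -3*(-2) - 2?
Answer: -1664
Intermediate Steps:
O = 4 (O = 6 - 2 = 4)
K(A, M) = -24 - 6*M (K(A, M) = -6*(M + 4) = -6*(4 + M) = -24 - 6*M)
(-2 + s(-21, 18))*(K(16, -8) - 128) = (-2 + 18)*((-24 - 6*(-8)) - 128) = 16*((-24 + 48) - 128) = 16*(24 - 128) = 16*(-104) = -1664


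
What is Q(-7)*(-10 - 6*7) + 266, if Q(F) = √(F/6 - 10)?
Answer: 266 - 26*I*√402/3 ≈ 266.0 - 173.77*I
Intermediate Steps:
Q(F) = √(-10 + F/6) (Q(F) = √(F*(⅙) - 10) = √(F/6 - 10) = √(-10 + F/6))
Q(-7)*(-10 - 6*7) + 266 = (√(-360 + 6*(-7))/6)*(-10 - 6*7) + 266 = (√(-360 - 42)/6)*(-10 - 42) + 266 = (√(-402)/6)*(-52) + 266 = ((I*√402)/6)*(-52) + 266 = (I*√402/6)*(-52) + 266 = -26*I*√402/3 + 266 = 266 - 26*I*√402/3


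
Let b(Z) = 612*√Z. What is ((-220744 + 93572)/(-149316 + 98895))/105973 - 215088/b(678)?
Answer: 127172/5343264633 - 8962*√678/17289 ≈ -13.497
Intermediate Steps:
((-220744 + 93572)/(-149316 + 98895))/105973 - 215088/b(678) = ((-220744 + 93572)/(-149316 + 98895))/105973 - 215088*√678/414936 = -127172/(-50421)*(1/105973) - 8962*√678/17289 = -127172*(-1/50421)*(1/105973) - 8962*√678/17289 = (127172/50421)*(1/105973) - 8962*√678/17289 = 127172/5343264633 - 8962*√678/17289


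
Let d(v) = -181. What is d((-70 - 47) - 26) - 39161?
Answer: -39342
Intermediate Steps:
d((-70 - 47) - 26) - 39161 = -181 - 39161 = -39342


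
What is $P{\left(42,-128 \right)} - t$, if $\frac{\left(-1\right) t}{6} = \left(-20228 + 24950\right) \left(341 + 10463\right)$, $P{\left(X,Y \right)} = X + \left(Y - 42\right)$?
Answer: $306098800$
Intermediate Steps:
$P{\left(X,Y \right)} = -42 + X + Y$ ($P{\left(X,Y \right)} = X + \left(-42 + Y\right) = -42 + X + Y$)
$t = -306098928$ ($t = - 6 \left(-20228 + 24950\right) \left(341 + 10463\right) = - 6 \cdot 4722 \cdot 10804 = \left(-6\right) 51016488 = -306098928$)
$P{\left(42,-128 \right)} - t = \left(-42 + 42 - 128\right) - -306098928 = -128 + 306098928 = 306098800$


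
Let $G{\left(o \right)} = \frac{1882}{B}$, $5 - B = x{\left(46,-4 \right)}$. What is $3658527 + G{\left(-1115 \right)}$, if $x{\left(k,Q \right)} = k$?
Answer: $\frac{149997725}{41} \approx 3.6585 \cdot 10^{6}$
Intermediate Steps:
$B = -41$ ($B = 5 - 46 = -41$)
$G{\left(o \right)} = - \frac{1882}{41}$ ($G{\left(o \right)} = \frac{1882}{-41} = 1882 \left(- \frac{1}{41}\right) = - \frac{1882}{41}$)
$3658527 + G{\left(-1115 \right)} = 3658527 - \frac{1882}{41} = \frac{149997725}{41}$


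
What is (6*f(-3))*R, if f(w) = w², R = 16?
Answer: 864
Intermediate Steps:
(6*f(-3))*R = (6*(-3)²)*16 = (6*9)*16 = 54*16 = 864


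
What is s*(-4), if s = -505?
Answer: 2020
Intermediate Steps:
s*(-4) = -505*(-4) = 2020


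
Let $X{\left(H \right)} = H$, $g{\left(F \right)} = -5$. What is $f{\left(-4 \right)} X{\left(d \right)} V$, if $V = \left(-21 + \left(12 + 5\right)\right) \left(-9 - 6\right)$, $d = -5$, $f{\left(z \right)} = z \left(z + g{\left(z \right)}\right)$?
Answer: $-10800$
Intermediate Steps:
$f{\left(z \right)} = z \left(-5 + z\right)$ ($f{\left(z \right)} = z \left(z - 5\right) = z \left(-5 + z\right)$)
$V = 60$ ($V = \left(-21 + 17\right) \left(-15\right) = \left(-4\right) \left(-15\right) = 60$)
$f{\left(-4 \right)} X{\left(d \right)} V = - 4 \left(-5 - 4\right) \left(-5\right) 60 = \left(-4\right) \left(-9\right) \left(-5\right) 60 = 36 \left(-5\right) 60 = \left(-180\right) 60 = -10800$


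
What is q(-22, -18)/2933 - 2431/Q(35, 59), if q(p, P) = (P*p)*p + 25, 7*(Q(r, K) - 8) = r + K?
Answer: -7316273/62850 ≈ -116.41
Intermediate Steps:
Q(r, K) = 8 + K/7 + r/7 (Q(r, K) = 8 + (r + K)/7 = 8 + (K + r)/7 = 8 + (K/7 + r/7) = 8 + K/7 + r/7)
q(p, P) = 25 + P*p² (q(p, P) = P*p² + 25 = 25 + P*p²)
q(-22, -18)/2933 - 2431/Q(35, 59) = (25 - 18*(-22)²)/2933 - 2431/(8 + (⅐)*59 + (⅐)*35) = (25 - 18*484)*(1/2933) - 2431/(8 + 59/7 + 5) = (25 - 8712)*(1/2933) - 2431/150/7 = -8687*1/2933 - 2431*7/150 = -1241/419 - 17017/150 = -7316273/62850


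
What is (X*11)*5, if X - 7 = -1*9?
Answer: -110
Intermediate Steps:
X = -2 (X = 7 - 1*9 = 7 - 9 = -2)
(X*11)*5 = -2*11*5 = -22*5 = -110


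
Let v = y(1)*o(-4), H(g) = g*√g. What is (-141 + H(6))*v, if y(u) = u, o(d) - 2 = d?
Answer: 282 - 12*√6 ≈ 252.61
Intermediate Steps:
H(g) = g^(3/2)
o(d) = 2 + d
v = -2 (v = 1*(2 - 4) = 1*(-2) = -2)
(-141 + H(6))*v = (-141 + 6^(3/2))*(-2) = (-141 + 6*√6)*(-2) = 282 - 12*√6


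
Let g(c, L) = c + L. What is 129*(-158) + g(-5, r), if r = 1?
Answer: -20386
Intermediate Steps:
g(c, L) = L + c
129*(-158) + g(-5, r) = 129*(-158) + (1 - 5) = -20382 - 4 = -20386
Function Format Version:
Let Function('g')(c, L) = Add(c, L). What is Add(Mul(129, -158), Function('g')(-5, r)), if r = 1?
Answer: -20386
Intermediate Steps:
Function('g')(c, L) = Add(L, c)
Add(Mul(129, -158), Function('g')(-5, r)) = Add(Mul(129, -158), Add(1, -5)) = Add(-20382, -4) = -20386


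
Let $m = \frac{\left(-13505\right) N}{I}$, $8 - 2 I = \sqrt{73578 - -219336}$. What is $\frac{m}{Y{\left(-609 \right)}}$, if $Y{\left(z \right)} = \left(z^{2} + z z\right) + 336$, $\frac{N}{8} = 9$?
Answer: $\frac{259296}{3622056655} + \frac{97236 \sqrt{32546}}{3622056655} \approx 0.0049147$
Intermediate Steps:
$N = 72$ ($N = 8 \cdot 9 = 72$)
$I = 4 - \frac{3 \sqrt{32546}}{2}$ ($I = 4 - \frac{\sqrt{73578 - -219336}}{2} = 4 - \frac{\sqrt{73578 + 219336}}{2} = 4 - \frac{\sqrt{292914}}{2} = 4 - \frac{3 \sqrt{32546}}{2} \approx -266.61$)
$Y{\left(z \right)} = 336 + 2 z^{2}$ ($Y{\left(z \right)} = \left(z^{2} + z^{2}\right) + 336 = 2 z^{2} + 336 = 336 + 2 z^{2}$)
$m = - \frac{972360}{4 - \frac{3 \sqrt{32546}}{2}}$ ($m = \frac{\left(-13505\right) 72}{4 - \frac{3 \sqrt{32546}}{2}} = - \frac{972360}{4 - \frac{3 \sqrt{32546}}{2}} \approx 3647.2$)
$\frac{m}{Y{\left(-609 \right)}} = \frac{\frac{1555776}{29285} + \frac{583416 \sqrt{32546}}{29285}}{336 + 2 \left(-609\right)^{2}} = \frac{\frac{1555776}{29285} + \frac{583416 \sqrt{32546}}{29285}}{336 + 2 \cdot 370881} = \frac{\frac{1555776}{29285} + \frac{583416 \sqrt{32546}}{29285}}{336 + 741762} = \frac{\frac{1555776}{29285} + \frac{583416 \sqrt{32546}}{29285}}{742098} = \left(\frac{1555776}{29285} + \frac{583416 \sqrt{32546}}{29285}\right) \frac{1}{742098} = \frac{259296}{3622056655} + \frac{97236 \sqrt{32546}}{3622056655}$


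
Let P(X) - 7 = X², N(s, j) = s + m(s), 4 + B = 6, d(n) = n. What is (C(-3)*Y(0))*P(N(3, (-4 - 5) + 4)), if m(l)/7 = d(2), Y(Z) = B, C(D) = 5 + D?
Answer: 1184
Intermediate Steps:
B = 2 (B = -4 + 6 = 2)
Y(Z) = 2
m(l) = 14 (m(l) = 7*2 = 14)
N(s, j) = 14 + s (N(s, j) = s + 14 = 14 + s)
P(X) = 7 + X²
(C(-3)*Y(0))*P(N(3, (-4 - 5) + 4)) = ((5 - 3)*2)*(7 + (14 + 3)²) = (2*2)*(7 + 17²) = 4*(7 + 289) = 4*296 = 1184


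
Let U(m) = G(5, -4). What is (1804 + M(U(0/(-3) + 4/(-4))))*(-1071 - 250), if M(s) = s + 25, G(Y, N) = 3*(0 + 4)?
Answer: -2431961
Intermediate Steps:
G(Y, N) = 12 (G(Y, N) = 3*4 = 12)
U(m) = 12
M(s) = 25 + s
(1804 + M(U(0/(-3) + 4/(-4))))*(-1071 - 250) = (1804 + (25 + 12))*(-1071 - 250) = (1804 + 37)*(-1321) = 1841*(-1321) = -2431961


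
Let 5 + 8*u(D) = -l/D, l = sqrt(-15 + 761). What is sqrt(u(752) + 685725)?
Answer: sqrt(387779876960 - 94*sqrt(746))/752 ≈ 828.08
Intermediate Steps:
l = sqrt(746) ≈ 27.313
u(D) = -5/8 - sqrt(746)/(8*D) (u(D) = -5/8 + (-sqrt(746)/D)/8 = -5/8 - sqrt(746)/(8*D))
sqrt(u(752) + 685725) = sqrt((1/8)*(-sqrt(746) - 5*752)/752 + 685725) = sqrt((1/8)*(1/752)*(-sqrt(746) - 3760) + 685725) = sqrt((1/8)*(1/752)*(-3760 - sqrt(746)) + 685725) = sqrt((-5/8 - sqrt(746)/6016) + 685725) = sqrt(5485795/8 - sqrt(746)/6016)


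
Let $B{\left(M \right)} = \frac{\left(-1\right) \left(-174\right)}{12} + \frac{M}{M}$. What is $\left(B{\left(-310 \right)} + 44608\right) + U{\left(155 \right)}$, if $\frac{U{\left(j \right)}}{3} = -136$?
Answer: $\frac{88431}{2} \approx 44216.0$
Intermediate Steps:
$U{\left(j \right)} = -408$ ($U{\left(j \right)} = 3 \left(-136\right) = -408$)
$B{\left(M \right)} = \frac{31}{2}$ ($B{\left(M \right)} = 174 \cdot \frac{1}{12} + 1 = \frac{29}{2} + 1 = \frac{31}{2}$)
$\left(B{\left(-310 \right)} + 44608\right) + U{\left(155 \right)} = \left(\frac{31}{2} + 44608\right) - 408 = \frac{89247}{2} - 408 = \frac{88431}{2}$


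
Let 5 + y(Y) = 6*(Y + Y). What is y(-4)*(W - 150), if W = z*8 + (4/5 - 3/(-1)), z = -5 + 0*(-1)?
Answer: 49343/5 ≈ 9868.6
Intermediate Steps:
z = -5 (z = -5 + 0 = -5)
y(Y) = -5 + 12*Y (y(Y) = -5 + 6*(Y + Y) = -5 + 6*(2*Y) = -5 + 12*Y)
W = -181/5 (W = -5*8 + (4/5 - 3/(-1)) = -40 + (4*(1/5) - 3*(-1)) = -40 + (4/5 + 3) = -40 + 19/5 = -181/5 ≈ -36.200)
y(-4)*(W - 150) = (-5 + 12*(-4))*(-181/5 - 150) = (-5 - 48)*(-931/5) = -53*(-931/5) = 49343/5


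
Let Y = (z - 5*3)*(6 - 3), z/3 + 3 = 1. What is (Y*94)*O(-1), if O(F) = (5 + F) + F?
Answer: -17766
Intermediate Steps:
z = -6 (z = -9 + 3*1 = -9 + 3 = -6)
O(F) = 5 + 2*F
Y = -63 (Y = (-6 - 5*3)*(6 - 3) = (-6 - 15)*3 = -21*3 = -63)
(Y*94)*O(-1) = (-63*94)*(5 + 2*(-1)) = -5922*(5 - 2) = -5922*3 = -17766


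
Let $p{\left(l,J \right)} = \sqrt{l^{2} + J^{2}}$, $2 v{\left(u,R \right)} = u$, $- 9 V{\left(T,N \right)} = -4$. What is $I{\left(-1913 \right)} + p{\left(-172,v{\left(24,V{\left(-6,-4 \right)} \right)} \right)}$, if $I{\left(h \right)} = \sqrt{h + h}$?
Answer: $4 \sqrt{1858} + i \sqrt{3826} \approx 172.42 + 61.855 i$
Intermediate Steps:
$V{\left(T,N \right)} = \frac{4}{9}$ ($V{\left(T,N \right)} = \left(- \frac{1}{9}\right) \left(-4\right) = \frac{4}{9}$)
$v{\left(u,R \right)} = \frac{u}{2}$
$p{\left(l,J \right)} = \sqrt{J^{2} + l^{2}}$
$I{\left(h \right)} = \sqrt{2} \sqrt{h}$ ($I{\left(h \right)} = \sqrt{2 h} = \sqrt{2} \sqrt{h}$)
$I{\left(-1913 \right)} + p{\left(-172,v{\left(24,V{\left(-6,-4 \right)} \right)} \right)} = \sqrt{2} \sqrt{-1913} + \sqrt{\left(\frac{1}{2} \cdot 24\right)^{2} + \left(-172\right)^{2}} = \sqrt{2} i \sqrt{1913} + \sqrt{12^{2} + 29584} = i \sqrt{3826} + \sqrt{144 + 29584} = i \sqrt{3826} + \sqrt{29728} = i \sqrt{3826} + 4 \sqrt{1858} = 4 \sqrt{1858} + i \sqrt{3826}$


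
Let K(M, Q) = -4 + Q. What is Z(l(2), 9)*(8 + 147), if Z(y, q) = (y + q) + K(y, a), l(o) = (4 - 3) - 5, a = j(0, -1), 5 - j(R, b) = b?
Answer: 1085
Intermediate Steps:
j(R, b) = 5 - b
a = 6 (a = 5 - 1*(-1) = 5 + 1 = 6)
l(o) = -4 (l(o) = 1 - 5 = -4)
Z(y, q) = 2 + q + y (Z(y, q) = (y + q) + (-4 + 6) = (q + y) + 2 = 2 + q + y)
Z(l(2), 9)*(8 + 147) = (2 + 9 - 4)*(8 + 147) = 7*155 = 1085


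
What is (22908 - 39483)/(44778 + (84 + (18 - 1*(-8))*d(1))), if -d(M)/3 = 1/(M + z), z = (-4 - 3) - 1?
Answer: -38675/104704 ≈ -0.36937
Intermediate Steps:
z = -8 (z = -7 - 1 = -8)
d(M) = -3/(-8 + M) (d(M) = -3/(M - 8) = -3/(-8 + M))
(22908 - 39483)/(44778 + (84 + (18 - 1*(-8))*d(1))) = (22908 - 39483)/(44778 + (84 + (18 - 1*(-8))*(-3/(-8 + 1)))) = -16575/(44778 + (84 + (18 + 8)*(-3/(-7)))) = -16575/(44778 + (84 + 26*(-3*(-⅐)))) = -16575/(44778 + (84 + 26*(3/7))) = -16575/(44778 + (84 + 78/7)) = -16575/(44778 + 666/7) = -16575/314112/7 = -16575*7/314112 = -38675/104704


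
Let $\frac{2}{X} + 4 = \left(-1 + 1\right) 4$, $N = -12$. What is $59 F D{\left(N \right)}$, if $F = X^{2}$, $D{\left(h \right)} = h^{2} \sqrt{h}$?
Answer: $4248 i \sqrt{3} \approx 7357.8 i$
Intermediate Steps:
$X = - \frac{1}{2}$ ($X = \frac{2}{-4 + \left(-1 + 1\right) 4} = \frac{2}{-4 + 0 \cdot 4} = \frac{2}{-4 + 0} = \frac{2}{-4} = 2 \left(- \frac{1}{4}\right) = - \frac{1}{2} \approx -0.5$)
$D{\left(h \right)} = h^{\frac{5}{2}}$
$F = \frac{1}{4}$ ($F = \left(- \frac{1}{2}\right)^{2} = \frac{1}{4} \approx 0.25$)
$59 F D{\left(N \right)} = 59 \cdot \frac{1}{4} \left(-12\right)^{\frac{5}{2}} = \frac{59 \cdot 288 i \sqrt{3}}{4} = 4248 i \sqrt{3}$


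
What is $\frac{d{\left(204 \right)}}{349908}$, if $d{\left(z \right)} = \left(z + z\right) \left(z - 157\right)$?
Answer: $\frac{1598}{29159} \approx 0.054803$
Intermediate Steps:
$d{\left(z \right)} = 2 z \left(-157 + z\right)$
$\frac{d{\left(204 \right)}}{349908} = \frac{2 \cdot 204 \left(-157 + 204\right)}{349908} = 2 \cdot 204 \cdot 47 \cdot \frac{1}{349908} = 19176 \cdot \frac{1}{349908} = \frac{1598}{29159}$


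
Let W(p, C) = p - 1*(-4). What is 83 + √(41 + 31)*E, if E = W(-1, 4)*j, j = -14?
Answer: 83 - 252*√2 ≈ -273.38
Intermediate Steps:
W(p, C) = 4 + p (W(p, C) = p + 4 = 4 + p)
E = -42 (E = (4 - 1)*(-14) = 3*(-14) = -42)
83 + √(41 + 31)*E = 83 + √(41 + 31)*(-42) = 83 + √72*(-42) = 83 + (6*√2)*(-42) = 83 - 252*√2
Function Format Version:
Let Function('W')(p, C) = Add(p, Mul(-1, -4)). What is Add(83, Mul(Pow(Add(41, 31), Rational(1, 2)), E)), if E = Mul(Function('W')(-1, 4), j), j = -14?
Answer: Add(83, Mul(-252, Pow(2, Rational(1, 2)))) ≈ -273.38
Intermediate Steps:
Function('W')(p, C) = Add(4, p) (Function('W')(p, C) = Add(p, 4) = Add(4, p))
E = -42 (E = Mul(Add(4, -1), -14) = Mul(3, -14) = -42)
Add(83, Mul(Pow(Add(41, 31), Rational(1, 2)), E)) = Add(83, Mul(Pow(Add(41, 31), Rational(1, 2)), -42)) = Add(83, Mul(Pow(72, Rational(1, 2)), -42)) = Add(83, Mul(Mul(6, Pow(2, Rational(1, 2))), -42)) = Add(83, Mul(-252, Pow(2, Rational(1, 2))))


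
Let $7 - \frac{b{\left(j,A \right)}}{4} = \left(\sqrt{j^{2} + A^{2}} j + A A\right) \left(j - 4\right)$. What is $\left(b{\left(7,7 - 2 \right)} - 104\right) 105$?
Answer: $-39480 - 8820 \sqrt{74} \approx -1.1535 \cdot 10^{5}$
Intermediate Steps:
$b{\left(j,A \right)} = 28 - 4 \left(-4 + j\right) \left(A^{2} + j \sqrt{A^{2} + j^{2}}\right)$ ($b{\left(j,A \right)} = 28 - 4 \left(\sqrt{j^{2} + A^{2}} j + A A\right) \left(j - 4\right) = 28 - 4 \left(\sqrt{A^{2} + j^{2}} j + A^{2}\right) \left(-4 + j\right) = 28 - 4 \left(j \sqrt{A^{2} + j^{2}} + A^{2}\right) \left(-4 + j\right) = 28 - 4 \left(A^{2} + j \sqrt{A^{2} + j^{2}}\right) \left(-4 + j\right) = 28 - 4 \left(-4 + j\right) \left(A^{2} + j \sqrt{A^{2} + j^{2}}\right)$)
$\left(b{\left(7,7 - 2 \right)} - 104\right) 105 = \left(\left(28 + 16 \left(7 - 2\right)^{2} - 28 \left(7 - 2\right)^{2} - 4 \cdot 7^{2} \sqrt{\left(7 - 2\right)^{2} + 7^{2}} + 16 \cdot 7 \sqrt{\left(7 - 2\right)^{2} + 7^{2}}\right) - 104\right) 105 = \left(\left(28 + 16 \left(7 - 2\right)^{2} - 28 \left(7 - 2\right)^{2} - 196 \sqrt{\left(7 - 2\right)^{2} + 49} + 16 \cdot 7 \sqrt{\left(7 - 2\right)^{2} + 49}\right) - 104\right) 105 = \left(\left(28 + 16 \cdot 5^{2} - 28 \cdot 5^{2} - 196 \sqrt{5^{2} + 49} + 16 \cdot 7 \sqrt{5^{2} + 49}\right) - 104\right) 105 = \left(\left(28 + 16 \cdot 25 - 28 \cdot 25 - 196 \sqrt{25 + 49} + 16 \cdot 7 \sqrt{25 + 49}\right) - 104\right) 105 = \left(\left(28 + 400 - 700 - 196 \sqrt{74} + 16 \cdot 7 \sqrt{74}\right) - 104\right) 105 = \left(\left(28 + 400 - 700 - 196 \sqrt{74} + 112 \sqrt{74}\right) - 104\right) 105 = \left(\left(-272 - 84 \sqrt{74}\right) - 104\right) 105 = \left(-376 - 84 \sqrt{74}\right) 105 = -39480 - 8820 \sqrt{74}$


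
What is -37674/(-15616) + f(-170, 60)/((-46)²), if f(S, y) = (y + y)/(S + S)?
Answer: 169389429/70217344 ≈ 2.4124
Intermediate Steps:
f(S, y) = y/S (f(S, y) = (2*y)/((2*S)) = (2*y)*(1/(2*S)) = y/S)
-37674/(-15616) + f(-170, 60)/((-46)²) = -37674/(-15616) + (60/(-170))/((-46)²) = -37674*(-1/15616) + (60*(-1/170))/2116 = 18837/7808 - 6/17*1/2116 = 18837/7808 - 3/17986 = 169389429/70217344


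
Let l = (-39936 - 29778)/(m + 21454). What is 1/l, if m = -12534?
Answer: -4460/34857 ≈ -0.12795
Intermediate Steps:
l = -34857/4460 (l = (-39936 - 29778)/(-12534 + 21454) = -69714/8920 = -69714*1/8920 = -34857/4460 ≈ -7.8155)
1/l = 1/(-34857/4460) = -4460/34857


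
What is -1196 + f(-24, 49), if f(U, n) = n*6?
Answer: -902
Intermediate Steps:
f(U, n) = 6*n
-1196 + f(-24, 49) = -1196 + 6*49 = -1196 + 294 = -902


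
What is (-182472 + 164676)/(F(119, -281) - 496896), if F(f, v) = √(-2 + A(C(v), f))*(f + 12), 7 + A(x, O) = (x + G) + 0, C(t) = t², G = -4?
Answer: 245632256/6820855783 + 388546*√2193/6820855783 ≈ 0.038680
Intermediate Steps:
A(x, O) = -11 + x (A(x, O) = -7 + ((x - 4) + 0) = -7 + ((-4 + x) + 0) = -7 + (-4 + x) = -11 + x)
F(f, v) = √(-13 + v²)*(12 + f) (F(f, v) = √(-2 + (-11 + v²))*(f + 12) = √(-13 + v²)*(12 + f))
(-182472 + 164676)/(F(119, -281) - 496896) = (-182472 + 164676)/(√(-13 + (-281)²)*(12 + 119) - 496896) = -17796/(√(-13 + 78961)*131 - 496896) = -17796/(√78948*131 - 496896) = -17796/((6*√2193)*131 - 496896) = -17796/(786*√2193 - 496896) = -17796/(-496896 + 786*√2193)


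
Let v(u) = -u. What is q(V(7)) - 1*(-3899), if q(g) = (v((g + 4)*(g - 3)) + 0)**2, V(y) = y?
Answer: 5835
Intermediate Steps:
q(g) = (-3 + g)**2*(4 + g)**2 (q(g) = (-(g + 4)*(g - 3) + 0)**2 = (-(4 + g)*(-3 + g) + 0)**2 = (-(-3 + g)*(4 + g) + 0)**2 = (-(-3 + g)*(4 + g))**2 = (-3 + g)**2*(4 + g)**2)
q(V(7)) - 1*(-3899) = (-12 + 7 + 7**2)**2 - 1*(-3899) = (-12 + 7 + 49)**2 + 3899 = 44**2 + 3899 = 1936 + 3899 = 5835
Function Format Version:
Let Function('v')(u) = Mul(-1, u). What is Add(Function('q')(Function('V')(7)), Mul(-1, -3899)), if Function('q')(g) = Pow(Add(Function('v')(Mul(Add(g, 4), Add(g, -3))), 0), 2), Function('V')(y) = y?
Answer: 5835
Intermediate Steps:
Function('q')(g) = Mul(Pow(Add(-3, g), 2), Pow(Add(4, g), 2)) (Function('q')(g) = Pow(Add(Mul(-1, Mul(Add(g, 4), Add(g, -3))), 0), 2) = Pow(Add(Mul(-1, Mul(Add(4, g), Add(-3, g))), 0), 2) = Pow(Add(Mul(-1, Mul(Add(-3, g), Add(4, g))), 0), 2) = Pow(Add(Mul(-1, Add(-3, g), Add(4, g)), 0), 2) = Pow(Mul(-1, Add(-3, g), Add(4, g)), 2) = Mul(Pow(Add(-3, g), 2), Pow(Add(4, g), 2)))
Add(Function('q')(Function('V')(7)), Mul(-1, -3899)) = Add(Pow(Add(-12, 7, Pow(7, 2)), 2), Mul(-1, -3899)) = Add(Pow(Add(-12, 7, 49), 2), 3899) = Add(Pow(44, 2), 3899) = Add(1936, 3899) = 5835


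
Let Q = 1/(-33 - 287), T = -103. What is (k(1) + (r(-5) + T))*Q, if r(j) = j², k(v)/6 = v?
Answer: 9/40 ≈ 0.22500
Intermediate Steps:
k(v) = 6*v
Q = -1/320 (Q = 1/(-320) = -1/320 ≈ -0.0031250)
(k(1) + (r(-5) + T))*Q = (6*1 + ((-5)² - 103))*(-1/320) = (6 + (25 - 103))*(-1/320) = (6 - 78)*(-1/320) = -72*(-1/320) = 9/40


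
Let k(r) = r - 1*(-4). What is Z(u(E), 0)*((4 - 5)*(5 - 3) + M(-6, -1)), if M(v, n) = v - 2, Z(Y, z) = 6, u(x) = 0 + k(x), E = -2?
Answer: -60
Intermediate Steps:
k(r) = 4 + r (k(r) = r + 4 = 4 + r)
u(x) = 4 + x (u(x) = 0 + (4 + x) = 4 + x)
M(v, n) = -2 + v
Z(u(E), 0)*((4 - 5)*(5 - 3) + M(-6, -1)) = 6*((4 - 5)*(5 - 3) + (-2 - 6)) = 6*(-1*2 - 8) = 6*(-2 - 8) = 6*(-10) = -60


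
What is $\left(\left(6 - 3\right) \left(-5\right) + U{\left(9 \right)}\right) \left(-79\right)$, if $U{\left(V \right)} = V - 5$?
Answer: $869$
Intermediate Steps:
$U{\left(V \right)} = -5 + V$
$\left(\left(6 - 3\right) \left(-5\right) + U{\left(9 \right)}\right) \left(-79\right) = \left(\left(6 - 3\right) \left(-5\right) + \left(-5 + 9\right)\right) \left(-79\right) = \left(3 \left(-5\right) + 4\right) \left(-79\right) = \left(-15 + 4\right) \left(-79\right) = \left(-11\right) \left(-79\right) = 869$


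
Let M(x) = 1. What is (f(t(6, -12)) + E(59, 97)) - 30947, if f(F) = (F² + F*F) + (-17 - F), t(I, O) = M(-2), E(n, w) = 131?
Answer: -30832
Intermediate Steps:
t(I, O) = 1
f(F) = -17 - F + 2*F² (f(F) = (F² + F²) + (-17 - F) = 2*F² + (-17 - F) = -17 - F + 2*F²)
(f(t(6, -12)) + E(59, 97)) - 30947 = ((-17 - 1*1 + 2*1²) + 131) - 30947 = ((-17 - 1 + 2*1) + 131) - 30947 = ((-17 - 1 + 2) + 131) - 30947 = (-16 + 131) - 30947 = 115 - 30947 = -30832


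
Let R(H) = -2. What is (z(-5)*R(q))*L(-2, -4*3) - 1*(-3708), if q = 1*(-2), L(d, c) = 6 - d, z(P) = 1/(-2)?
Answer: 3716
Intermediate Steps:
z(P) = -½ (z(P) = 1*(-½) = -½)
q = -2
(z(-5)*R(q))*L(-2, -4*3) - 1*(-3708) = (-½*(-2))*(6 - 1*(-2)) - 1*(-3708) = 1*(6 + 2) + 3708 = 1*8 + 3708 = 8 + 3708 = 3716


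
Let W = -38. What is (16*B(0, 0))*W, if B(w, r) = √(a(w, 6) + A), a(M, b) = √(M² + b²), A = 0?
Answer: -608*√6 ≈ -1489.3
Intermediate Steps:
B(w, r) = (36 + w²)^(¼) (B(w, r) = √(√(w² + 6²) + 0) = √(√(w² + 36) + 0) = √(√(36 + w²) + 0) = √(√(36 + w²)) = (36 + w²)^(¼))
(16*B(0, 0))*W = (16*(36 + 0²)^(¼))*(-38) = (16*(36 + 0)^(¼))*(-38) = (16*36^(¼))*(-38) = (16*√6)*(-38) = -608*√6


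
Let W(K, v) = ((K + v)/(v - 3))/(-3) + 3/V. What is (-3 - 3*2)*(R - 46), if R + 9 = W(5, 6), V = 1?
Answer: 479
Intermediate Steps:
W(K, v) = 3 - (K + v)/(3*(-3 + v)) (W(K, v) = ((K + v)/(v - 3))/(-3) + 3/1 = ((K + v)/(-3 + v))*(-⅓) + 3*1 = ((K + v)/(-3 + v))*(-⅓) + 3 = -(K + v)/(3*(-3 + v)) + 3 = 3 - (K + v)/(3*(-3 + v)))
R = -65/9 (R = -9 + (-27 - 1*5 + 8*6)/(3*(-3 + 6)) = -9 + (⅓)*(-27 - 5 + 48)/3 = -9 + (⅓)*(⅓)*16 = -9 + 16/9 = -65/9 ≈ -7.2222)
(-3 - 3*2)*(R - 46) = (-3 - 3*2)*(-65/9 - 46) = (-3 - 6)*(-479/9) = -9*(-479/9) = 479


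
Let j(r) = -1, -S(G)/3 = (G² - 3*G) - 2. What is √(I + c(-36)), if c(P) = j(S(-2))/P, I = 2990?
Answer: √107641/6 ≈ 54.681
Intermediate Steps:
S(G) = 6 - 3*G² + 9*G (S(G) = -3*((G² - 3*G) - 2) = -3*(-2 + G² - 3*G) = 6 - 3*G² + 9*G)
c(P) = -1/P
√(I + c(-36)) = √(2990 - 1/(-36)) = √(2990 - 1*(-1/36)) = √(2990 + 1/36) = √(107641/36) = √107641/6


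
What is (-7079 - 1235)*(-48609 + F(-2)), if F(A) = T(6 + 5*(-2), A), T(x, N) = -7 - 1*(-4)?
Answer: 404160168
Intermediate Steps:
T(x, N) = -3 (T(x, N) = -7 + 4 = -3)
F(A) = -3
(-7079 - 1235)*(-48609 + F(-2)) = (-7079 - 1235)*(-48609 - 3) = -8314*(-48612) = 404160168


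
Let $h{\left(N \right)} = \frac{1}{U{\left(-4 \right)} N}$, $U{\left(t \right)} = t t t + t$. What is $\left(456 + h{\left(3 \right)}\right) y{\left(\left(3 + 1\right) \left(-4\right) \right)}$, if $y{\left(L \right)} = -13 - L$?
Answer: $\frac{93023}{68} \approx 1368.0$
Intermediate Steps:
$U{\left(t \right)} = t + t^{3}$ ($U{\left(t \right)} = t^{2} t + t = t^{3} + t = t + t^{3}$)
$h{\left(N \right)} = - \frac{1}{68 N}$ ($h{\left(N \right)} = \frac{1}{\left(-4 + \left(-4\right)^{3}\right) N} = \frac{1}{\left(-4 - 64\right) N} = \frac{1}{\left(-68\right) N} = - \frac{1}{68 N}$)
$\left(456 + h{\left(3 \right)}\right) y{\left(\left(3 + 1\right) \left(-4\right) \right)} = \left(456 - \frac{1}{68 \cdot 3}\right) \left(-13 - \left(3 + 1\right) \left(-4\right)\right) = \left(456 - \frac{1}{204}\right) \left(-13 - 4 \left(-4\right)\right) = \left(456 - \frac{1}{204}\right) \left(-13 - -16\right) = \frac{93023 \left(-13 + 16\right)}{204} = \frac{93023}{204} \cdot 3 = \frac{93023}{68}$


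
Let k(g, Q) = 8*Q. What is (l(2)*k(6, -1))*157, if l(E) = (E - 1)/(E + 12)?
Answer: -628/7 ≈ -89.714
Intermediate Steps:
l(E) = (-1 + E)/(12 + E)
(l(2)*k(6, -1))*157 = (((-1 + 2)/(12 + 2))*(8*(-1)))*157 = ((1/14)*(-8))*157 = -4/7*157 = -628/7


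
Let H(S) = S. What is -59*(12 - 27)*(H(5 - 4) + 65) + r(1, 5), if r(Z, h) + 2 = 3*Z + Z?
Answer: 58412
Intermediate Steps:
r(Z, h) = -2 + 4*Z (r(Z, h) = -2 + (3*Z + Z) = -2 + 4*Z)
-59*(12 - 27)*(H(5 - 4) + 65) + r(1, 5) = -59*(12 - 27)*((5 - 4) + 65) + (-2 + 4*1) = -(-885)*(1 + 65) + (-2 + 4) = -(-885)*66 + 2 = -59*(-990) + 2 = 58410 + 2 = 58412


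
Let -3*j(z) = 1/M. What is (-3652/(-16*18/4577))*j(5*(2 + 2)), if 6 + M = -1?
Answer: 4178801/1512 ≈ 2763.8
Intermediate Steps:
M = -7 (M = -6 - 1 = -7)
j(z) = 1/21 (j(z) = -1/3/(-7) = -1/3*(-1/7) = 1/21)
(-3652/(-16*18/4577))*j(5*(2 + 2)) = -3652/(-16*18/4577)*(1/21) = -3652/((-288*1/4577))*(1/21) = -3652/(-288/4577)*(1/21) = -3652*(-4577/288)*(1/21) = (4178801/72)*(1/21) = 4178801/1512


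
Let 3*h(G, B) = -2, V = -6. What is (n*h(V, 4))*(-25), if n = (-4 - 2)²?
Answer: 600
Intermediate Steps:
n = 36 (n = (-6)² = 36)
h(G, B) = -⅔ (h(G, B) = (⅓)*(-2) = -⅔)
(n*h(V, 4))*(-25) = (36*(-⅔))*(-25) = -24*(-25) = 600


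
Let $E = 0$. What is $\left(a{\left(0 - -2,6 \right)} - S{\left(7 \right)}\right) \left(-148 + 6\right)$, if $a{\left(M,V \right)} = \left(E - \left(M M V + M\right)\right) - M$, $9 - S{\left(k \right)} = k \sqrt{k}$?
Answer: $5254 - 994 \sqrt{7} \approx 2624.1$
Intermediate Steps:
$S{\left(k \right)} = 9 - k^{\frac{3}{2}}$ ($S{\left(k \right)} = 9 - k \sqrt{k} = 9 - k^{\frac{3}{2}}$)
$a{\left(M,V \right)} = - 2 M - V M^{2}$ ($a{\left(M,V \right)} = \left(0 - \left(M M V + M\right)\right) - M = \left(0 - \left(M^{2} V + M\right)\right) - M = \left(0 - \left(V M^{2} + M\right)\right) - M = \left(0 - \left(M + V M^{2}\right)\right) - M = \left(- M - V M^{2}\right) - M = - 2 M - V M^{2}$)
$\left(a{\left(0 - -2,6 \right)} - S{\left(7 \right)}\right) \left(-148 + 6\right) = \left(\left(0 - -2\right) \left(-2 - \left(0 - -2\right) 6\right) - \left(9 - 7^{\frac{3}{2}}\right)\right) \left(-148 + 6\right) = \left(\left(0 + 2\right) \left(-2 - \left(0 + 2\right) 6\right) - \left(9 - 7 \sqrt{7}\right)\right) \left(-142\right) = \left(2 \left(-2 - 2 \cdot 6\right) - \left(9 - 7 \sqrt{7}\right)\right) \left(-142\right) = \left(2 \left(-2 - 12\right) - \left(9 - 7 \sqrt{7}\right)\right) \left(-142\right) = \left(2 \left(-14\right) - \left(9 - 7 \sqrt{7}\right)\right) \left(-142\right) = \left(-28 - \left(9 - 7 \sqrt{7}\right)\right) \left(-142\right) = \left(-37 + 7 \sqrt{7}\right) \left(-142\right) = 5254 - 994 \sqrt{7}$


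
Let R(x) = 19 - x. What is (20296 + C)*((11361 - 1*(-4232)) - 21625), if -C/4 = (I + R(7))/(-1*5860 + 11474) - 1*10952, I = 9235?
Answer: -155040869984/401 ≈ -3.8664e+8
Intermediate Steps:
C = 17564366/401 (C = -4*((9235 + (19 - 1*7))/(-1*5860 + 11474) - 1*10952) = -4*((9235 + (19 - 7))/(-5860 + 11474) - 10952) = -4*((9235 + 12)/5614 - 10952) = -4*(9247*(1/5614) - 10952) = -4*(1321/802 - 10952) = -4*(-8782183/802) = 17564366/401 ≈ 43801.)
(20296 + C)*((11361 - 1*(-4232)) - 21625) = (20296 + 17564366/401)*((11361 - 1*(-4232)) - 21625) = 25703062*((11361 + 4232) - 21625)/401 = 25703062*(15593 - 21625)/401 = (25703062/401)*(-6032) = -155040869984/401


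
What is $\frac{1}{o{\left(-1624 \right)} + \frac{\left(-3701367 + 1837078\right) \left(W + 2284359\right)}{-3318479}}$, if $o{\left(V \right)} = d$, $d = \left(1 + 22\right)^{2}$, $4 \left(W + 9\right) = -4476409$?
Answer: $\frac{13273916}{8696456151963} \approx 1.5264 \cdot 10^{-6}$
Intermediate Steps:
$W = - \frac{4476445}{4}$ ($W = -9 + \frac{1}{4} \left(-4476409\right) = -9 - \frac{4476409}{4} = - \frac{4476445}{4} \approx -1.1191 \cdot 10^{6}$)
$d = 529$ ($d = 23^{2} = 529$)
$o{\left(V \right)} = 529$
$\frac{1}{o{\left(-1624 \right)} + \frac{\left(-3701367 + 1837078\right) \left(W + 2284359\right)}{-3318479}} = \frac{1}{529 + \frac{\left(-3701367 + 1837078\right) \left(- \frac{4476445}{4} + 2284359\right)}{-3318479}} = \frac{1}{529 + \left(-1864289\right) \frac{4660991}{4} \left(- \frac{1}{3318479}\right)} = \frac{1}{529 - - \frac{8689434250399}{13273916}} = \frac{1}{529 + \frac{8689434250399}{13273916}} = \frac{1}{\frac{8696456151963}{13273916}} = \frac{13273916}{8696456151963}$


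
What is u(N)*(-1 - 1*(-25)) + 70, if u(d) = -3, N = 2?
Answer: -2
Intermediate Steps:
u(N)*(-1 - 1*(-25)) + 70 = -3*(-1 - 1*(-25)) + 70 = -3*(-1 + 25) + 70 = -3*24 + 70 = -72 + 70 = -2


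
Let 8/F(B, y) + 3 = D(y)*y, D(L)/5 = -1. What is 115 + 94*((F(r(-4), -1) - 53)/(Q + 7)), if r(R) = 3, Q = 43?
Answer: 572/25 ≈ 22.880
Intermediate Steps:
D(L) = -5 (D(L) = 5*(-1) = -5)
F(B, y) = 8/(-3 - 5*y)
115 + 94*((F(r(-4), -1) - 53)/(Q + 7)) = 115 + 94*((8/(-3 - 5*(-1)) - 53)/(43 + 7)) = 115 + 94*((8/(-3 + 5) - 53)/50) = 115 + 94*((8/2 - 53)*(1/50)) = 115 + 94*((8*(1/2) - 53)*(1/50)) = 115 + 94*((4 - 53)*(1/50)) = 115 + 94*(-49*1/50) = 115 + 94*(-49/50) = 115 - 2303/25 = 572/25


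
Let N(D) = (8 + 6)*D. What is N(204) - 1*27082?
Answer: -24226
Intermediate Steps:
N(D) = 14*D
N(204) - 1*27082 = 14*204 - 1*27082 = 2856 - 27082 = -24226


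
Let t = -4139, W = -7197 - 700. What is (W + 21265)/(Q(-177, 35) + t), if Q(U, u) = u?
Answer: -557/171 ≈ -3.2573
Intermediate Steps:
W = -7897
(W + 21265)/(Q(-177, 35) + t) = (-7897 + 21265)/(35 - 4139) = 13368/(-4104) = 13368*(-1/4104) = -557/171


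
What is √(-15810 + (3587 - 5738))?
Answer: I*√17961 ≈ 134.02*I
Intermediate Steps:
√(-15810 + (3587 - 5738)) = √(-15810 - 2151) = √(-17961) = I*√17961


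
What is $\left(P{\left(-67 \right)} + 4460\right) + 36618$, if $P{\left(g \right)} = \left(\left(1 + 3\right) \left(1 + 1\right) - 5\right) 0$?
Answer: $41078$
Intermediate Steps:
$P{\left(g \right)} = 0$ ($P{\left(g \right)} = \left(4 \cdot 2 - 5\right) 0 = \left(8 - 5\right) 0 = 3 \cdot 0 = 0$)
$\left(P{\left(-67 \right)} + 4460\right) + 36618 = \left(0 + 4460\right) + 36618 = 4460 + 36618 = 41078$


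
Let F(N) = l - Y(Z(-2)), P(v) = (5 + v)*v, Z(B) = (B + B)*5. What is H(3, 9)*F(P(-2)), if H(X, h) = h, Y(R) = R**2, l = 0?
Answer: -3600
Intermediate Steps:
Z(B) = 10*B (Z(B) = (2*B)*5 = 10*B)
P(v) = v*(5 + v)
F(N) = -400 (F(N) = 0 - (10*(-2))**2 = 0 - 1*(-20)**2 = 0 - 1*400 = 0 - 400 = -400)
H(3, 9)*F(P(-2)) = 9*(-400) = -3600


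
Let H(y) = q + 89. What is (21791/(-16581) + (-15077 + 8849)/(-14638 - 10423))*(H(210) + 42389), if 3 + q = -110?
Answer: -18760822676795/415536441 ≈ -45148.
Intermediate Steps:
q = -113 (q = -3 - 110 = -113)
H(y) = -24 (H(y) = -113 + 89 = -24)
(21791/(-16581) + (-15077 + 8849)/(-14638 - 10423))*(H(210) + 42389) = (21791/(-16581) + (-15077 + 8849)/(-14638 - 10423))*(-24 + 42389) = (21791*(-1/16581) - 6228/(-25061))*42365 = (-21791/16581 - 6228*(-1/25061))*42365 = (-21791/16581 + 6228/25061)*42365 = -442837783/415536441*42365 = -18760822676795/415536441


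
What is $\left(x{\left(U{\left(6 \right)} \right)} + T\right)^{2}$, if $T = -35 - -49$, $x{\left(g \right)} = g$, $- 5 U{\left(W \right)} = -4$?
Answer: $\frac{5476}{25} \approx 219.04$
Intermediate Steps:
$U{\left(W \right)} = \frac{4}{5}$ ($U{\left(W \right)} = \left(- \frac{1}{5}\right) \left(-4\right) = \frac{4}{5}$)
$T = 14$ ($T = -35 + 49 = 14$)
$\left(x{\left(U{\left(6 \right)} \right)} + T\right)^{2} = \left(\frac{4}{5} + 14\right)^{2} = \left(\frac{74}{5}\right)^{2} = \frac{5476}{25}$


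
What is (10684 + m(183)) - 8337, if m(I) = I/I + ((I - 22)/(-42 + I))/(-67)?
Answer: 22181395/9447 ≈ 2348.0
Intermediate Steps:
m(I) = 1 - (-22 + I)/(67*(-42 + I)) (m(I) = 1 + ((-22 + I)/(-42 + I))*(-1/67) = 1 - (-22 + I)/(67*(-42 + I)))
(10684 + m(183)) - 8337 = (10684 + 2*(-1396 + 33*183)/(67*(-42 + 183))) - 8337 = (10684 + (2/67)*(-1396 + 6039)/141) - 8337 = (10684 + (2/67)*(1/141)*4643) - 8337 = (10684 + 9286/9447) - 8337 = 100941034/9447 - 8337 = 22181395/9447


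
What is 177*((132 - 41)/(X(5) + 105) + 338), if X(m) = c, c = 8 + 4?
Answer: 179891/3 ≈ 59964.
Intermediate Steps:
c = 12
X(m) = 12
177*((132 - 41)/(X(5) + 105) + 338) = 177*((132 - 41)/(12 + 105) + 338) = 177*(91/117 + 338) = 177*(91*(1/117) + 338) = 177*(7/9 + 338) = 177*(3049/9) = 179891/3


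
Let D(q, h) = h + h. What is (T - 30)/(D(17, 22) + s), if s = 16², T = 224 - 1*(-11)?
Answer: 41/60 ≈ 0.68333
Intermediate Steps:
T = 235 (T = 224 + 11 = 235)
D(q, h) = 2*h
s = 256
(T - 30)/(D(17, 22) + s) = (235 - 30)/(2*22 + 256) = 205/(44 + 256) = 205/300 = 205*(1/300) = 41/60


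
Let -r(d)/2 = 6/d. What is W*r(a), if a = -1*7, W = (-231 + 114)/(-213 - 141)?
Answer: 234/413 ≈ 0.56659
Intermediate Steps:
W = 39/118 (W = -117/(-354) = -117*(-1/354) = 39/118 ≈ 0.33051)
a = -7
r(d) = -12/d
W*r(a) = 39*(-12/(-7))/118 = 39*(-12*(-⅐))/118 = (39/118)*(12/7) = 234/413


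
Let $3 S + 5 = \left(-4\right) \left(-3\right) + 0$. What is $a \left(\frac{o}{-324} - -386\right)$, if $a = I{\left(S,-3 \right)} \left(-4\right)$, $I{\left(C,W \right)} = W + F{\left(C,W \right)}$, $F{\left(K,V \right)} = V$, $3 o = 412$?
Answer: $\frac{749560}{81} \approx 9253.8$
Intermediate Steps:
$o = \frac{412}{3}$ ($o = \frac{1}{3} \cdot 412 = \frac{412}{3} \approx 137.33$)
$S = \frac{7}{3}$ ($S = - \frac{5}{3} + \frac{\left(-4\right) \left(-3\right) + 0}{3} = - \frac{5}{3} + \frac{12 + 0}{3} = - \frac{5}{3} + \frac{1}{3} \cdot 12 = - \frac{5}{3} + 4 = \frac{7}{3} \approx 2.3333$)
$I{\left(C,W \right)} = 2 W$ ($I{\left(C,W \right)} = W + W = 2 W$)
$a = 24$ ($a = 2 \left(-3\right) \left(-4\right) = \left(-6\right) \left(-4\right) = 24$)
$a \left(\frac{o}{-324} - -386\right) = 24 \left(\frac{412}{3 \left(-324\right)} - -386\right) = 24 \left(\frac{412}{3} \left(- \frac{1}{324}\right) + 386\right) = 24 \left(- \frac{103}{243} + 386\right) = 24 \cdot \frac{93695}{243} = \frac{749560}{81}$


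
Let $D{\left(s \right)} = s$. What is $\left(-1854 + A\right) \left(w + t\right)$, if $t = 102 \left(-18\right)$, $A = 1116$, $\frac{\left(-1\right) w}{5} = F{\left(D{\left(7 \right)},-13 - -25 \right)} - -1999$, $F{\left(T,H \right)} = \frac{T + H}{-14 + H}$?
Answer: $8696223$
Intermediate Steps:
$F{\left(T,H \right)} = \frac{H + T}{-14 + H}$
$w = - \frac{19895}{2}$ ($w = - 5 \left(\frac{\left(-13 - -25\right) + 7}{-14 - -12} - -1999\right) = - 5 \left(\frac{\left(-13 + 25\right) + 7}{-14 + \left(-13 + 25\right)} + 1999\right) = - 5 \left(\frac{12 + 7}{-14 + 12} + 1999\right) = - 5 \left(\frac{1}{-2} \cdot 19 + 1999\right) = - 5 \left(\left(- \frac{1}{2}\right) 19 + 1999\right) = - 5 \left(- \frac{19}{2} + 1999\right) = \left(-5\right) \frac{3979}{2} = - \frac{19895}{2} \approx -9947.5$)
$t = -1836$
$\left(-1854 + A\right) \left(w + t\right) = \left(-1854 + 1116\right) \left(- \frac{19895}{2} - 1836\right) = \left(-738\right) \left(- \frac{23567}{2}\right) = 8696223$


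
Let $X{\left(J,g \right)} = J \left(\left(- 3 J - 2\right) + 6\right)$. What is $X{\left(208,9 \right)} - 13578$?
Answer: $-142538$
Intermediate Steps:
$X{\left(J,g \right)} = J \left(4 - 3 J\right)$ ($X{\left(J,g \right)} = J \left(\left(-2 - 3 J\right) + 6\right) = J \left(4 - 3 J\right)$)
$X{\left(208,9 \right)} - 13578 = 208 \left(4 - 624\right) - 13578 = 208 \left(-620\right) - 13578 = -128960 - 13578 = -142538$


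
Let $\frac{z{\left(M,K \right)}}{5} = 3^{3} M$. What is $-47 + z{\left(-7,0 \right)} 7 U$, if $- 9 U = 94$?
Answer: $69043$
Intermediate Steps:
$U = - \frac{94}{9}$ ($U = \left(- \frac{1}{9}\right) 94 = - \frac{94}{9} \approx -10.444$)
$z{\left(M,K \right)} = 135 M$ ($z{\left(M,K \right)} = 5 \cdot 3^{3} M = 5 \cdot 27 M = 135 M$)
$-47 + z{\left(-7,0 \right)} 7 U = -47 + 135 \left(-7\right) 7 \left(- \frac{94}{9}\right) = -47 + \left(-945\right) 7 \left(- \frac{94}{9}\right) = -47 - -69090 = -47 + 69090 = 69043$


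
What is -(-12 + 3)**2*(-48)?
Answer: 3888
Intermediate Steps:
-(-12 + 3)**2*(-48) = -(-9)**2*(-48) = -81*(-48) = -1*(-3888) = 3888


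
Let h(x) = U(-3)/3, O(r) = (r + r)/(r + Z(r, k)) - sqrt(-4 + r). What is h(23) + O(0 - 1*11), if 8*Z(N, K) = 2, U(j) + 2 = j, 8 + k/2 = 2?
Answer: 49/129 - I*sqrt(15) ≈ 0.37985 - 3.873*I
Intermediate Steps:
k = -12 (k = -16 + 2*2 = -16 + 4 = -12)
U(j) = -2 + j
Z(N, K) = 1/4 (Z(N, K) = (1/8)*2 = 1/4)
O(r) = -sqrt(-4 + r) + 2*r/(1/4 + r) (O(r) = (r + r)/(r + 1/4) - sqrt(-4 + r) = (2*r)/(1/4 + r) - sqrt(-4 + r) = 2*r/(1/4 + r) - sqrt(-4 + r) = -sqrt(-4 + r) + 2*r/(1/4 + r))
h(x) = -5/3 (h(x) = (-2 - 3)/3 = -5*1/3 = -5/3)
h(23) + O(0 - 1*11) = -5/3 + (-sqrt(-4 + (0 - 1*11)) + 8*(0 - 1*11) - 4*(0 - 1*11)*sqrt(-4 + (0 - 1*11)))/(1 + 4*(0 - 1*11)) = -5/3 + (-sqrt(-4 + (0 - 11)) + 8*(0 - 11) - 4*(0 - 11)*sqrt(-4 + (0 - 11)))/(1 + 4*(0 - 11)) = -5/3 + (-sqrt(-4 - 11) + 8*(-11) - 4*(-11)*sqrt(-4 - 11))/(1 + 4*(-11)) = -5/3 + (-sqrt(-15) - 88 - 4*(-11)*sqrt(-15))/(1 - 44) = -5/3 + (-I*sqrt(15) - 88 - 4*(-11)*I*sqrt(15))/(-43) = -5/3 - (-I*sqrt(15) - 88 + 44*I*sqrt(15))/43 = -5/3 - (-88 + 43*I*sqrt(15))/43 = -5/3 + (88/43 - I*sqrt(15)) = 49/129 - I*sqrt(15)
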